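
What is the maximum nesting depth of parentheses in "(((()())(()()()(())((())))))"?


Input: "(((()())(()()()(())((())))))"
Tracking depth:
  Position 0 '(': depth becomes 1
  Position 1 '(': depth becomes 2
  Position 2 '(': depth becomes 3
  Position 3 '(': depth becomes 4
  Position 4 ')': depth becomes 3
  Position 5 '(': depth becomes 4
  Position 6 ')': depth becomes 3
  Position 7 ')': depth becomes 2
  Position 8 '(': depth becomes 3
  Position 9 '(': depth becomes 4
  Position 10 ')': depth becomes 3
  Position 11 '(': depth becomes 4
  Position 12 ')': depth becomes 3
  Position 13 '(': depth becomes 4
  Position 14 ')': depth becomes 3
  Position 15 '(': depth becomes 4
  Position 16 '(': depth becomes 5
  Position 17 ')': depth becomes 4
  Position 18 ')': depth becomes 3
  Position 19 '(': depth becomes 4
  Position 20 '(': depth becomes 5
  Position 21 '(': depth becomes 6
  Position 22 ')': depth becomes 5
  Position 23 ')': depth becomes 4
  Position 24 ')': depth becomes 3
  Position 25 ')': depth becomes 2
  Position 26 ')': depth becomes 1
  Position 27 ')': depth becomes 0
Maximum depth reached: 6

6


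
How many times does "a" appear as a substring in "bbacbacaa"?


Searching for "a" in "bbacbacaa"
Scanning each position:
  Position 0: "b" => no
  Position 1: "b" => no
  Position 2: "a" => MATCH
  Position 3: "c" => no
  Position 4: "b" => no
  Position 5: "a" => MATCH
  Position 6: "c" => no
  Position 7: "a" => MATCH
  Position 8: "a" => MATCH
Total occurrences: 4

4


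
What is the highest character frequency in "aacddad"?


Input: aacddad
Character counts:
  'a': 3
  'c': 1
  'd': 3
Maximum frequency: 3

3


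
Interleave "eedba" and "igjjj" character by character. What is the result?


Interleaving "eedba" and "igjjj":
  Position 0: 'e' from first, 'i' from second => "ei"
  Position 1: 'e' from first, 'g' from second => "eg"
  Position 2: 'd' from first, 'j' from second => "dj"
  Position 3: 'b' from first, 'j' from second => "bj"
  Position 4: 'a' from first, 'j' from second => "aj"
Result: eiegdjbjaj

eiegdjbjaj


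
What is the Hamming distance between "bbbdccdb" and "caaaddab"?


Comparing "bbbdccdb" and "caaaddab" position by position:
  Position 0: 'b' vs 'c' => differ
  Position 1: 'b' vs 'a' => differ
  Position 2: 'b' vs 'a' => differ
  Position 3: 'd' vs 'a' => differ
  Position 4: 'c' vs 'd' => differ
  Position 5: 'c' vs 'd' => differ
  Position 6: 'd' vs 'a' => differ
  Position 7: 'b' vs 'b' => same
Total differences (Hamming distance): 7

7


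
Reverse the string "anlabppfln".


Input: anlabppfln
Reading characters right to left:
  Position 9: 'n'
  Position 8: 'l'
  Position 7: 'f'
  Position 6: 'p'
  Position 5: 'p'
  Position 4: 'b'
  Position 3: 'a'
  Position 2: 'l'
  Position 1: 'n'
  Position 0: 'a'
Reversed: nlfppbalna

nlfppbalna


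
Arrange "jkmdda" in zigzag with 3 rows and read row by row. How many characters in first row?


Zigzag "jkmdda" into 3 rows:
Placing characters:
  'j' => row 0
  'k' => row 1
  'm' => row 2
  'd' => row 1
  'd' => row 0
  'a' => row 1
Rows:
  Row 0: "jd"
  Row 1: "kda"
  Row 2: "m"
First row length: 2

2


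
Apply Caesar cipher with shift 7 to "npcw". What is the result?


Caesar cipher: shift "npcw" by 7
  'n' (pos 13) + 7 = pos 20 = 'u'
  'p' (pos 15) + 7 = pos 22 = 'w'
  'c' (pos 2) + 7 = pos 9 = 'j'
  'w' (pos 22) + 7 = pos 3 = 'd'
Result: uwjd

uwjd


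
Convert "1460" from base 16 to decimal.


Input: "1460" in base 16
Positional expansion:
  Digit '1' (value 1) x 16^3 = 4096
  Digit '4' (value 4) x 16^2 = 1024
  Digit '6' (value 6) x 16^1 = 96
  Digit '0' (value 0) x 16^0 = 0
Sum = 5216

5216


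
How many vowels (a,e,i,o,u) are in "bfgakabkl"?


Input: bfgakabkl
Checking each character:
  'b' at position 0: consonant
  'f' at position 1: consonant
  'g' at position 2: consonant
  'a' at position 3: vowel (running total: 1)
  'k' at position 4: consonant
  'a' at position 5: vowel (running total: 2)
  'b' at position 6: consonant
  'k' at position 7: consonant
  'l' at position 8: consonant
Total vowels: 2

2


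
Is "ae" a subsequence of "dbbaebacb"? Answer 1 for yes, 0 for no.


Check if "ae" is a subsequence of "dbbaebacb"
Greedy scan:
  Position 0 ('d'): no match needed
  Position 1 ('b'): no match needed
  Position 2 ('b'): no match needed
  Position 3 ('a'): matches sub[0] = 'a'
  Position 4 ('e'): matches sub[1] = 'e'
  Position 5 ('b'): no match needed
  Position 6 ('a'): no match needed
  Position 7 ('c'): no match needed
  Position 8 ('b'): no match needed
All 2 characters matched => is a subsequence

1


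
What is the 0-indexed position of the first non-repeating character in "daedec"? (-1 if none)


Input: daedec
Character frequencies:
  'a': 1
  'c': 1
  'd': 2
  'e': 2
Scanning left to right for freq == 1:
  Position 0 ('d'): freq=2, skip
  Position 1 ('a'): unique! => answer = 1

1


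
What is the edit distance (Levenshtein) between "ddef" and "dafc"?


Computing edit distance: "ddef" -> "dafc"
DP table:
           d    a    f    c
      0    1    2    3    4
  d   1    0    1    2    3
  d   2    1    1    2    3
  e   3    2    2    2    3
  f   4    3    3    2    3
Edit distance = dp[4][4] = 3

3


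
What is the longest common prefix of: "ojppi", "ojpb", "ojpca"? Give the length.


Words: ojppi, ojpb, ojpca
  Position 0: all 'o' => match
  Position 1: all 'j' => match
  Position 2: all 'p' => match
  Position 3: ('p', 'b', 'c') => mismatch, stop
LCP = "ojp" (length 3)

3


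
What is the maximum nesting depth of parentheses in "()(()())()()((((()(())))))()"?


Input: "()(()())()()((((()(())))))()"
Tracking depth:
  Position 0 '(': depth becomes 1
  Position 1 ')': depth becomes 0
  Position 2 '(': depth becomes 1
  Position 3 '(': depth becomes 2
  Position 4 ')': depth becomes 1
  Position 5 '(': depth becomes 2
  Position 6 ')': depth becomes 1
  Position 7 ')': depth becomes 0
  Position 8 '(': depth becomes 1
  Position 9 ')': depth becomes 0
  Position 10 '(': depth becomes 1
  Position 11 ')': depth becomes 0
  Position 12 '(': depth becomes 1
  Position 13 '(': depth becomes 2
  Position 14 '(': depth becomes 3
  Position 15 '(': depth becomes 4
  Position 16 '(': depth becomes 5
  Position 17 ')': depth becomes 4
  Position 18 '(': depth becomes 5
  Position 19 '(': depth becomes 6
  Position 20 ')': depth becomes 5
  Position 21 ')': depth becomes 4
  Position 22 ')': depth becomes 3
  Position 23 ')': depth becomes 2
  Position 24 ')': depth becomes 1
  Position 25 ')': depth becomes 0
  Position 26 '(': depth becomes 1
  Position 27 ')': depth becomes 0
Maximum depth reached: 6

6


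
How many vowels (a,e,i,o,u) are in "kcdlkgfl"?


Input: kcdlkgfl
Checking each character:
  'k' at position 0: consonant
  'c' at position 1: consonant
  'd' at position 2: consonant
  'l' at position 3: consonant
  'k' at position 4: consonant
  'g' at position 5: consonant
  'f' at position 6: consonant
  'l' at position 7: consonant
Total vowels: 0

0


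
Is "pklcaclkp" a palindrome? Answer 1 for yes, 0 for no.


Input: pklcaclkp
Reversed: pklcaclkp
  Compare pos 0 ('p') with pos 8 ('p'): match
  Compare pos 1 ('k') with pos 7 ('k'): match
  Compare pos 2 ('l') with pos 6 ('l'): match
  Compare pos 3 ('c') with pos 5 ('c'): match
Result: palindrome

1


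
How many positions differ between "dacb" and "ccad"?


Comparing "dacb" and "ccad" position by position:
  Position 0: 'd' vs 'c' => DIFFER
  Position 1: 'a' vs 'c' => DIFFER
  Position 2: 'c' vs 'a' => DIFFER
  Position 3: 'b' vs 'd' => DIFFER
Positions that differ: 4

4


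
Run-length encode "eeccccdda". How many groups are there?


Input: eeccccdda
Scanning for consecutive runs:
  Group 1: 'e' x 2 (positions 0-1)
  Group 2: 'c' x 4 (positions 2-5)
  Group 3: 'd' x 2 (positions 6-7)
  Group 4: 'a' x 1 (positions 8-8)
Total groups: 4

4


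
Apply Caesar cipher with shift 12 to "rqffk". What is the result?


Caesar cipher: shift "rqffk" by 12
  'r' (pos 17) + 12 = pos 3 = 'd'
  'q' (pos 16) + 12 = pos 2 = 'c'
  'f' (pos 5) + 12 = pos 17 = 'r'
  'f' (pos 5) + 12 = pos 17 = 'r'
  'k' (pos 10) + 12 = pos 22 = 'w'
Result: dcrrw

dcrrw


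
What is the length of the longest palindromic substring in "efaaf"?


Input: "efaaf"
Checking substrings for palindromes:
  [1:5] "faaf" (len 4) => palindrome
  [2:4] "aa" (len 2) => palindrome
Longest palindromic substring: "faaf" with length 4

4


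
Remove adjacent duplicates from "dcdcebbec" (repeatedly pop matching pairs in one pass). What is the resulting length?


Input: dcdcebbec
Stack-based adjacent duplicate removal:
  Read 'd': push. Stack: d
  Read 'c': push. Stack: dc
  Read 'd': push. Stack: dcd
  Read 'c': push. Stack: dcdc
  Read 'e': push. Stack: dcdce
  Read 'b': push. Stack: dcdceb
  Read 'b': matches stack top 'b' => pop. Stack: dcdce
  Read 'e': matches stack top 'e' => pop. Stack: dcdc
  Read 'c': matches stack top 'c' => pop. Stack: dcd
Final stack: "dcd" (length 3)

3


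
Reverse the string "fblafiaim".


Input: fblafiaim
Reading characters right to left:
  Position 8: 'm'
  Position 7: 'i'
  Position 6: 'a'
  Position 5: 'i'
  Position 4: 'f'
  Position 3: 'a'
  Position 2: 'l'
  Position 1: 'b'
  Position 0: 'f'
Reversed: miaifalbf

miaifalbf


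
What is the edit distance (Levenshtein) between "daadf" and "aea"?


Computing edit distance: "daadf" -> "aea"
DP table:
           a    e    a
      0    1    2    3
  d   1    1    2    3
  a   2    1    2    2
  a   3    2    2    2
  d   4    3    3    3
  f   5    4    4    4
Edit distance = dp[5][3] = 4

4


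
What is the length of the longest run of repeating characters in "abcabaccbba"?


Input: "abcabaccbba"
Scanning for longest run:
  Position 1 ('b'): new char, reset run to 1
  Position 2 ('c'): new char, reset run to 1
  Position 3 ('a'): new char, reset run to 1
  Position 4 ('b'): new char, reset run to 1
  Position 5 ('a'): new char, reset run to 1
  Position 6 ('c'): new char, reset run to 1
  Position 7 ('c'): continues run of 'c', length=2
  Position 8 ('b'): new char, reset run to 1
  Position 9 ('b'): continues run of 'b', length=2
  Position 10 ('a'): new char, reset run to 1
Longest run: 'c' with length 2

2


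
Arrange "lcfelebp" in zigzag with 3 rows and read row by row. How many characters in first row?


Zigzag "lcfelebp" into 3 rows:
Placing characters:
  'l' => row 0
  'c' => row 1
  'f' => row 2
  'e' => row 1
  'l' => row 0
  'e' => row 1
  'b' => row 2
  'p' => row 1
Rows:
  Row 0: "ll"
  Row 1: "ceep"
  Row 2: "fb"
First row length: 2

2


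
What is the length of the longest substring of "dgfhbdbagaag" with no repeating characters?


Input: "dgfhbdbagaag"
Sliding window (track last position of each char):
  Position 0 ('d'): window [0,0] length 1 -- new best
  Position 1 ('g'): window [0,1] length 2 -- new best
  Position 2 ('f'): window [0,2] length 3 -- new best
  Position 3 ('h'): window [0,3] length 4 -- new best
  Position 4 ('b'): window [0,4] length 5 -- new best
  Position 5 ('d'): repeat (last at 0), move window start to 1
  Position 5 ('d'): window [1,5] length 5
  Position 6 ('b'): repeat (last at 4), move window start to 5
  Position 6 ('b'): window [5,6] length 2
  Position 7 ('a'): window [5,7] length 3
  Position 8 ('g'): window [5,8] length 4
  Position 9 ('a'): repeat (last at 7), move window start to 8
  Position 9 ('a'): window [8,9] length 2
  Position 10 ('a'): repeat (last at 9), move window start to 10
  Position 10 ('a'): window [10,10] length 1
  Position 11 ('g'): window [10,11] length 2
Longest substring with no repeats: "dgfhb" with length 5

5


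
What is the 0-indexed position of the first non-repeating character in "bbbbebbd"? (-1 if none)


Input: bbbbebbd
Character frequencies:
  'b': 6
  'd': 1
  'e': 1
Scanning left to right for freq == 1:
  Position 0 ('b'): freq=6, skip
  Position 1 ('b'): freq=6, skip
  Position 2 ('b'): freq=6, skip
  Position 3 ('b'): freq=6, skip
  Position 4 ('e'): unique! => answer = 4

4


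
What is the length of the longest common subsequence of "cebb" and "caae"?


LCS of "cebb" and "caae"
DP table:
           c    a    a    e
      0    0    0    0    0
  c   0    1    1    1    1
  e   0    1    1    1    2
  b   0    1    1    1    2
  b   0    1    1    1    2
LCS length = dp[4][4] = 2

2


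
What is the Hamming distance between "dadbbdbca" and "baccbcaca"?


Comparing "dadbbdbca" and "baccbcaca" position by position:
  Position 0: 'd' vs 'b' => differ
  Position 1: 'a' vs 'a' => same
  Position 2: 'd' vs 'c' => differ
  Position 3: 'b' vs 'c' => differ
  Position 4: 'b' vs 'b' => same
  Position 5: 'd' vs 'c' => differ
  Position 6: 'b' vs 'a' => differ
  Position 7: 'c' vs 'c' => same
  Position 8: 'a' vs 'a' => same
Total differences (Hamming distance): 5

5


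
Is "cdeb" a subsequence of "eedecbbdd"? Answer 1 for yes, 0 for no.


Check if "cdeb" is a subsequence of "eedecbbdd"
Greedy scan:
  Position 0 ('e'): no match needed
  Position 1 ('e'): no match needed
  Position 2 ('d'): no match needed
  Position 3 ('e'): no match needed
  Position 4 ('c'): matches sub[0] = 'c'
  Position 5 ('b'): no match needed
  Position 6 ('b'): no match needed
  Position 7 ('d'): matches sub[1] = 'd'
  Position 8 ('d'): no match needed
Only matched 2/4 characters => not a subsequence

0


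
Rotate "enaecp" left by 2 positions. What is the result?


Input: "enaecp", rotate left by 2
First 2 characters: "en"
Remaining characters: "aecp"
Concatenate remaining + first: "aecp" + "en" = "aecpen"

aecpen


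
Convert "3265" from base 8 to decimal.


Input: "3265" in base 8
Positional expansion:
  Digit '3' (value 3) x 8^3 = 1536
  Digit '2' (value 2) x 8^2 = 128
  Digit '6' (value 6) x 8^1 = 48
  Digit '5' (value 5) x 8^0 = 5
Sum = 1717

1717


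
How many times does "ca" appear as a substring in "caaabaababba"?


Searching for "ca" in "caaabaababba"
Scanning each position:
  Position 0: "ca" => MATCH
  Position 1: "aa" => no
  Position 2: "aa" => no
  Position 3: "ab" => no
  Position 4: "ba" => no
  Position 5: "aa" => no
  Position 6: "ab" => no
  Position 7: "ba" => no
  Position 8: "ab" => no
  Position 9: "bb" => no
  Position 10: "ba" => no
Total occurrences: 1

1


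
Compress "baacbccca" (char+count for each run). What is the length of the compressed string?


Input: baacbccca
Runs:
  'b' x 1 => "b1"
  'a' x 2 => "a2"
  'c' x 1 => "c1"
  'b' x 1 => "b1"
  'c' x 3 => "c3"
  'a' x 1 => "a1"
Compressed: "b1a2c1b1c3a1"
Compressed length: 12

12


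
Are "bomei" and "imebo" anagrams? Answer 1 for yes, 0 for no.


Strings: "bomei", "imebo"
Sorted first:  beimo
Sorted second: beimo
Sorted forms match => anagrams

1


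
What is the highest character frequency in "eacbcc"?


Input: eacbcc
Character counts:
  'a': 1
  'b': 1
  'c': 3
  'e': 1
Maximum frequency: 3

3


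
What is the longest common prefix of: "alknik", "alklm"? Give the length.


Words: alknik, alklm
  Position 0: all 'a' => match
  Position 1: all 'l' => match
  Position 2: all 'k' => match
  Position 3: ('n', 'l') => mismatch, stop
LCP = "alk" (length 3)

3


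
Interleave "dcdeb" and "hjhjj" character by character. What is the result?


Interleaving "dcdeb" and "hjhjj":
  Position 0: 'd' from first, 'h' from second => "dh"
  Position 1: 'c' from first, 'j' from second => "cj"
  Position 2: 'd' from first, 'h' from second => "dh"
  Position 3: 'e' from first, 'j' from second => "ej"
  Position 4: 'b' from first, 'j' from second => "bj"
Result: dhcjdhejbj

dhcjdhejbj


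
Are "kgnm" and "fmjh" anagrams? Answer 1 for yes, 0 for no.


Strings: "kgnm", "fmjh"
Sorted first:  gkmn
Sorted second: fhjm
Differ at position 0: 'g' vs 'f' => not anagrams

0


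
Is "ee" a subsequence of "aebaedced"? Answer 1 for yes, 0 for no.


Check if "ee" is a subsequence of "aebaedced"
Greedy scan:
  Position 0 ('a'): no match needed
  Position 1 ('e'): matches sub[0] = 'e'
  Position 2 ('b'): no match needed
  Position 3 ('a'): no match needed
  Position 4 ('e'): matches sub[1] = 'e'
  Position 5 ('d'): no match needed
  Position 6 ('c'): no match needed
  Position 7 ('e'): no match needed
  Position 8 ('d'): no match needed
All 2 characters matched => is a subsequence

1


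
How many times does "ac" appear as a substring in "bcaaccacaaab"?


Searching for "ac" in "bcaaccacaaab"
Scanning each position:
  Position 0: "bc" => no
  Position 1: "ca" => no
  Position 2: "aa" => no
  Position 3: "ac" => MATCH
  Position 4: "cc" => no
  Position 5: "ca" => no
  Position 6: "ac" => MATCH
  Position 7: "ca" => no
  Position 8: "aa" => no
  Position 9: "aa" => no
  Position 10: "ab" => no
Total occurrences: 2

2


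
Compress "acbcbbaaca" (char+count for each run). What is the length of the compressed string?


Input: acbcbbaaca
Runs:
  'a' x 1 => "a1"
  'c' x 1 => "c1"
  'b' x 1 => "b1"
  'c' x 1 => "c1"
  'b' x 2 => "b2"
  'a' x 2 => "a2"
  'c' x 1 => "c1"
  'a' x 1 => "a1"
Compressed: "a1c1b1c1b2a2c1a1"
Compressed length: 16

16


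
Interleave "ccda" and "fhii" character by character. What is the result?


Interleaving "ccda" and "fhii":
  Position 0: 'c' from first, 'f' from second => "cf"
  Position 1: 'c' from first, 'h' from second => "ch"
  Position 2: 'd' from first, 'i' from second => "di"
  Position 3: 'a' from first, 'i' from second => "ai"
Result: cfchdiai

cfchdiai


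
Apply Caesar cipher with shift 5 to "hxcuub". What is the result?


Caesar cipher: shift "hxcuub" by 5
  'h' (pos 7) + 5 = pos 12 = 'm'
  'x' (pos 23) + 5 = pos 2 = 'c'
  'c' (pos 2) + 5 = pos 7 = 'h'
  'u' (pos 20) + 5 = pos 25 = 'z'
  'u' (pos 20) + 5 = pos 25 = 'z'
  'b' (pos 1) + 5 = pos 6 = 'g'
Result: mchzzg

mchzzg


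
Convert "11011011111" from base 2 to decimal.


Input: "11011011111" in base 2
Positional expansion:
  Digit '1' (value 1) x 2^10 = 1024
  Digit '1' (value 1) x 2^9 = 512
  Digit '0' (value 0) x 2^8 = 0
  Digit '1' (value 1) x 2^7 = 128
  Digit '1' (value 1) x 2^6 = 64
  Digit '0' (value 0) x 2^5 = 0
  Digit '1' (value 1) x 2^4 = 16
  Digit '1' (value 1) x 2^3 = 8
  Digit '1' (value 1) x 2^2 = 4
  Digit '1' (value 1) x 2^1 = 2
  Digit '1' (value 1) x 2^0 = 1
Sum = 1759

1759


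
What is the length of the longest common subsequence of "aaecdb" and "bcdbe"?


LCS of "aaecdb" and "bcdbe"
DP table:
           b    c    d    b    e
      0    0    0    0    0    0
  a   0    0    0    0    0    0
  a   0    0    0    0    0    0
  e   0    0    0    0    0    1
  c   0    0    1    1    1    1
  d   0    0    1    2    2    2
  b   0    1    1    2    3    3
LCS length = dp[6][5] = 3

3


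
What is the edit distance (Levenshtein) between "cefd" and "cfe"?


Computing edit distance: "cefd" -> "cfe"
DP table:
           c    f    e
      0    1    2    3
  c   1    0    1    2
  e   2    1    1    1
  f   3    2    1    2
  d   4    3    2    2
Edit distance = dp[4][3] = 2

2


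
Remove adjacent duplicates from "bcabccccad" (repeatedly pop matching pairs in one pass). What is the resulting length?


Input: bcabccccad
Stack-based adjacent duplicate removal:
  Read 'b': push. Stack: b
  Read 'c': push. Stack: bc
  Read 'a': push. Stack: bca
  Read 'b': push. Stack: bcab
  Read 'c': push. Stack: bcabc
  Read 'c': matches stack top 'c' => pop. Stack: bcab
  Read 'c': push. Stack: bcabc
  Read 'c': matches stack top 'c' => pop. Stack: bcab
  Read 'a': push. Stack: bcaba
  Read 'd': push. Stack: bcabad
Final stack: "bcabad" (length 6)

6


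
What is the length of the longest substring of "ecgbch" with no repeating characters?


Input: "ecgbch"
Sliding window (track last position of each char):
  Position 0 ('e'): window [0,0] length 1 -- new best
  Position 1 ('c'): window [0,1] length 2 -- new best
  Position 2 ('g'): window [0,2] length 3 -- new best
  Position 3 ('b'): window [0,3] length 4 -- new best
  Position 4 ('c'): repeat (last at 1), move window start to 2
  Position 4 ('c'): window [2,4] length 3
  Position 5 ('h'): window [2,5] length 4
Longest substring with no repeats: "ecgb" with length 4

4


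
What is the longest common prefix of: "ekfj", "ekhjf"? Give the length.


Words: ekfj, ekhjf
  Position 0: all 'e' => match
  Position 1: all 'k' => match
  Position 2: ('f', 'h') => mismatch, stop
LCP = "ek" (length 2)

2


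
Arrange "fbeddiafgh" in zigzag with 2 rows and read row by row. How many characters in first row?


Zigzag "fbeddiafgh" into 2 rows:
Placing characters:
  'f' => row 0
  'b' => row 1
  'e' => row 0
  'd' => row 1
  'd' => row 0
  'i' => row 1
  'a' => row 0
  'f' => row 1
  'g' => row 0
  'h' => row 1
Rows:
  Row 0: "fedag"
  Row 1: "bdifh"
First row length: 5

5


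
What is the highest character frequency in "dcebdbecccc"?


Input: dcebdbecccc
Character counts:
  'b': 2
  'c': 5
  'd': 2
  'e': 2
Maximum frequency: 5

5


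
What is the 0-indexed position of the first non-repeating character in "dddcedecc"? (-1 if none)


Input: dddcedecc
Character frequencies:
  'c': 3
  'd': 4
  'e': 2
Scanning left to right for freq == 1:
  Position 0 ('d'): freq=4, skip
  Position 1 ('d'): freq=4, skip
  Position 2 ('d'): freq=4, skip
  Position 3 ('c'): freq=3, skip
  Position 4 ('e'): freq=2, skip
  Position 5 ('d'): freq=4, skip
  Position 6 ('e'): freq=2, skip
  Position 7 ('c'): freq=3, skip
  Position 8 ('c'): freq=3, skip
  No unique character found => answer = -1

-1


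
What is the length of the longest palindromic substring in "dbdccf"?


Input: "dbdccf"
Checking substrings for palindromes:
  [0:3] "dbd" (len 3) => palindrome
  [3:5] "cc" (len 2) => palindrome
Longest palindromic substring: "dbd" with length 3

3


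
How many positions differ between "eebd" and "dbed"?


Comparing "eebd" and "dbed" position by position:
  Position 0: 'e' vs 'd' => DIFFER
  Position 1: 'e' vs 'b' => DIFFER
  Position 2: 'b' vs 'e' => DIFFER
  Position 3: 'd' vs 'd' => same
Positions that differ: 3

3


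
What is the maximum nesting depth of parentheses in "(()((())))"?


Input: "(()((())))"
Tracking depth:
  Position 0 '(': depth becomes 1
  Position 1 '(': depth becomes 2
  Position 2 ')': depth becomes 1
  Position 3 '(': depth becomes 2
  Position 4 '(': depth becomes 3
  Position 5 '(': depth becomes 4
  Position 6 ')': depth becomes 3
  Position 7 ')': depth becomes 2
  Position 8 ')': depth becomes 1
  Position 9 ')': depth becomes 0
Maximum depth reached: 4

4


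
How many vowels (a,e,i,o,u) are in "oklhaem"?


Input: oklhaem
Checking each character:
  'o' at position 0: vowel (running total: 1)
  'k' at position 1: consonant
  'l' at position 2: consonant
  'h' at position 3: consonant
  'a' at position 4: vowel (running total: 2)
  'e' at position 5: vowel (running total: 3)
  'm' at position 6: consonant
Total vowels: 3

3


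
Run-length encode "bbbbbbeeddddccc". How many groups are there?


Input: bbbbbbeeddddccc
Scanning for consecutive runs:
  Group 1: 'b' x 6 (positions 0-5)
  Group 2: 'e' x 2 (positions 6-7)
  Group 3: 'd' x 4 (positions 8-11)
  Group 4: 'c' x 3 (positions 12-14)
Total groups: 4

4


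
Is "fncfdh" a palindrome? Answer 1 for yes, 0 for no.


Input: fncfdh
Reversed: hdfcnf
  Compare pos 0 ('f') with pos 5 ('h'): MISMATCH
  Compare pos 1 ('n') with pos 4 ('d'): MISMATCH
  Compare pos 2 ('c') with pos 3 ('f'): MISMATCH
Result: not a palindrome

0


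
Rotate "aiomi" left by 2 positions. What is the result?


Input: "aiomi", rotate left by 2
First 2 characters: "ai"
Remaining characters: "omi"
Concatenate remaining + first: "omi" + "ai" = "omiai"

omiai


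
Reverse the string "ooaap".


Input: ooaap
Reading characters right to left:
  Position 4: 'p'
  Position 3: 'a'
  Position 2: 'a'
  Position 1: 'o'
  Position 0: 'o'
Reversed: paaoo

paaoo


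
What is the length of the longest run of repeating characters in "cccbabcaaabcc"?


Input: "cccbabcaaabcc"
Scanning for longest run:
  Position 1 ('c'): continues run of 'c', length=2
  Position 2 ('c'): continues run of 'c', length=3
  Position 3 ('b'): new char, reset run to 1
  Position 4 ('a'): new char, reset run to 1
  Position 5 ('b'): new char, reset run to 1
  Position 6 ('c'): new char, reset run to 1
  Position 7 ('a'): new char, reset run to 1
  Position 8 ('a'): continues run of 'a', length=2
  Position 9 ('a'): continues run of 'a', length=3
  Position 10 ('b'): new char, reset run to 1
  Position 11 ('c'): new char, reset run to 1
  Position 12 ('c'): continues run of 'c', length=2
Longest run: 'c' with length 3

3


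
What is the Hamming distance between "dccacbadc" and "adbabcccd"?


Comparing "dccacbadc" and "adbabcccd" position by position:
  Position 0: 'd' vs 'a' => differ
  Position 1: 'c' vs 'd' => differ
  Position 2: 'c' vs 'b' => differ
  Position 3: 'a' vs 'a' => same
  Position 4: 'c' vs 'b' => differ
  Position 5: 'b' vs 'c' => differ
  Position 6: 'a' vs 'c' => differ
  Position 7: 'd' vs 'c' => differ
  Position 8: 'c' vs 'd' => differ
Total differences (Hamming distance): 8

8


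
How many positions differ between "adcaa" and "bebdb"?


Comparing "adcaa" and "bebdb" position by position:
  Position 0: 'a' vs 'b' => DIFFER
  Position 1: 'd' vs 'e' => DIFFER
  Position 2: 'c' vs 'b' => DIFFER
  Position 3: 'a' vs 'd' => DIFFER
  Position 4: 'a' vs 'b' => DIFFER
Positions that differ: 5

5


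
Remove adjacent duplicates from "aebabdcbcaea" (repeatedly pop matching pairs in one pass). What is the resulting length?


Input: aebabdcbcaea
Stack-based adjacent duplicate removal:
  Read 'a': push. Stack: a
  Read 'e': push. Stack: ae
  Read 'b': push. Stack: aeb
  Read 'a': push. Stack: aeba
  Read 'b': push. Stack: aebab
  Read 'd': push. Stack: aebabd
  Read 'c': push. Stack: aebabdc
  Read 'b': push. Stack: aebabdcb
  Read 'c': push. Stack: aebabdcbc
  Read 'a': push. Stack: aebabdcbca
  Read 'e': push. Stack: aebabdcbcae
  Read 'a': push. Stack: aebabdcbcaea
Final stack: "aebabdcbcaea" (length 12)

12


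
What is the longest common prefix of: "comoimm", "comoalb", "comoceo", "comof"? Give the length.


Words: comoimm, comoalb, comoceo, comof
  Position 0: all 'c' => match
  Position 1: all 'o' => match
  Position 2: all 'm' => match
  Position 3: all 'o' => match
  Position 4: ('i', 'a', 'c', 'f') => mismatch, stop
LCP = "como" (length 4)

4


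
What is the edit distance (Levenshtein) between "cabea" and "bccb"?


Computing edit distance: "cabea" -> "bccb"
DP table:
           b    c    c    b
      0    1    2    3    4
  c   1    1    1    2    3
  a   2    2    2    2    3
  b   3    2    3    3    2
  e   4    3    3    4    3
  a   5    4    4    4    4
Edit distance = dp[5][4] = 4

4


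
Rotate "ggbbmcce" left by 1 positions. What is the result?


Input: "ggbbmcce", rotate left by 1
First 1 characters: "g"
Remaining characters: "gbbmcce"
Concatenate remaining + first: "gbbmcce" + "g" = "gbbmcceg"

gbbmcceg


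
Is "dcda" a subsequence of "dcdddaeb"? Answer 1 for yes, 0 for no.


Check if "dcda" is a subsequence of "dcdddaeb"
Greedy scan:
  Position 0 ('d'): matches sub[0] = 'd'
  Position 1 ('c'): matches sub[1] = 'c'
  Position 2 ('d'): matches sub[2] = 'd'
  Position 3 ('d'): no match needed
  Position 4 ('d'): no match needed
  Position 5 ('a'): matches sub[3] = 'a'
  Position 6 ('e'): no match needed
  Position 7 ('b'): no match needed
All 4 characters matched => is a subsequence

1


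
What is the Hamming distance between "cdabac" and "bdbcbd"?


Comparing "cdabac" and "bdbcbd" position by position:
  Position 0: 'c' vs 'b' => differ
  Position 1: 'd' vs 'd' => same
  Position 2: 'a' vs 'b' => differ
  Position 3: 'b' vs 'c' => differ
  Position 4: 'a' vs 'b' => differ
  Position 5: 'c' vs 'd' => differ
Total differences (Hamming distance): 5

5


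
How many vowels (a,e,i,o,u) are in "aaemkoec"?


Input: aaemkoec
Checking each character:
  'a' at position 0: vowel (running total: 1)
  'a' at position 1: vowel (running total: 2)
  'e' at position 2: vowel (running total: 3)
  'm' at position 3: consonant
  'k' at position 4: consonant
  'o' at position 5: vowel (running total: 4)
  'e' at position 6: vowel (running total: 5)
  'c' at position 7: consonant
Total vowels: 5

5


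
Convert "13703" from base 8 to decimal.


Input: "13703" in base 8
Positional expansion:
  Digit '1' (value 1) x 8^4 = 4096
  Digit '3' (value 3) x 8^3 = 1536
  Digit '7' (value 7) x 8^2 = 448
  Digit '0' (value 0) x 8^1 = 0
  Digit '3' (value 3) x 8^0 = 3
Sum = 6083

6083


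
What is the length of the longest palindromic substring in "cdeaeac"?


Input: "cdeaeac"
Checking substrings for palindromes:
  [2:5] "eae" (len 3) => palindrome
  [3:6] "aea" (len 3) => palindrome
Longest palindromic substring: "eae" with length 3

3


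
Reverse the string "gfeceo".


Input: gfeceo
Reading characters right to left:
  Position 5: 'o'
  Position 4: 'e'
  Position 3: 'c'
  Position 2: 'e'
  Position 1: 'f'
  Position 0: 'g'
Reversed: oecefg

oecefg


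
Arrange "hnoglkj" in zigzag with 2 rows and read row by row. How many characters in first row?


Zigzag "hnoglkj" into 2 rows:
Placing characters:
  'h' => row 0
  'n' => row 1
  'o' => row 0
  'g' => row 1
  'l' => row 0
  'k' => row 1
  'j' => row 0
Rows:
  Row 0: "holj"
  Row 1: "ngk"
First row length: 4

4


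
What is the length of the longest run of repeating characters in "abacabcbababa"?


Input: "abacabcbababa"
Scanning for longest run:
  Position 1 ('b'): new char, reset run to 1
  Position 2 ('a'): new char, reset run to 1
  Position 3 ('c'): new char, reset run to 1
  Position 4 ('a'): new char, reset run to 1
  Position 5 ('b'): new char, reset run to 1
  Position 6 ('c'): new char, reset run to 1
  Position 7 ('b'): new char, reset run to 1
  Position 8 ('a'): new char, reset run to 1
  Position 9 ('b'): new char, reset run to 1
  Position 10 ('a'): new char, reset run to 1
  Position 11 ('b'): new char, reset run to 1
  Position 12 ('a'): new char, reset run to 1
Longest run: 'a' with length 1

1


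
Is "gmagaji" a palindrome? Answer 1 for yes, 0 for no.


Input: gmagaji
Reversed: ijagamg
  Compare pos 0 ('g') with pos 6 ('i'): MISMATCH
  Compare pos 1 ('m') with pos 5 ('j'): MISMATCH
  Compare pos 2 ('a') with pos 4 ('a'): match
Result: not a palindrome

0


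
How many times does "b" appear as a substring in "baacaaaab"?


Searching for "b" in "baacaaaab"
Scanning each position:
  Position 0: "b" => MATCH
  Position 1: "a" => no
  Position 2: "a" => no
  Position 3: "c" => no
  Position 4: "a" => no
  Position 5: "a" => no
  Position 6: "a" => no
  Position 7: "a" => no
  Position 8: "b" => MATCH
Total occurrences: 2

2


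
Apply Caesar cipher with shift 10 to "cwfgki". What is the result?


Caesar cipher: shift "cwfgki" by 10
  'c' (pos 2) + 10 = pos 12 = 'm'
  'w' (pos 22) + 10 = pos 6 = 'g'
  'f' (pos 5) + 10 = pos 15 = 'p'
  'g' (pos 6) + 10 = pos 16 = 'q'
  'k' (pos 10) + 10 = pos 20 = 'u'
  'i' (pos 8) + 10 = pos 18 = 's'
Result: mgpqus

mgpqus


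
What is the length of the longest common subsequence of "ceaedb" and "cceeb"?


LCS of "ceaedb" and "cceeb"
DP table:
           c    c    e    e    b
      0    0    0    0    0    0
  c   0    1    1    1    1    1
  e   0    1    1    2    2    2
  a   0    1    1    2    2    2
  e   0    1    1    2    3    3
  d   0    1    1    2    3    3
  b   0    1    1    2    3    4
LCS length = dp[6][5] = 4

4


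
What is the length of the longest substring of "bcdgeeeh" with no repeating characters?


Input: "bcdgeeeh"
Sliding window (track last position of each char):
  Position 0 ('b'): window [0,0] length 1 -- new best
  Position 1 ('c'): window [0,1] length 2 -- new best
  Position 2 ('d'): window [0,2] length 3 -- new best
  Position 3 ('g'): window [0,3] length 4 -- new best
  Position 4 ('e'): window [0,4] length 5 -- new best
  Position 5 ('e'): repeat (last at 4), move window start to 5
  Position 5 ('e'): window [5,5] length 1
  Position 6 ('e'): repeat (last at 5), move window start to 6
  Position 6 ('e'): window [6,6] length 1
  Position 7 ('h'): window [6,7] length 2
Longest substring with no repeats: "bcdge" with length 5

5


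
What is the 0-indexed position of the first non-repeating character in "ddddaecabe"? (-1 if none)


Input: ddddaecabe
Character frequencies:
  'a': 2
  'b': 1
  'c': 1
  'd': 4
  'e': 2
Scanning left to right for freq == 1:
  Position 0 ('d'): freq=4, skip
  Position 1 ('d'): freq=4, skip
  Position 2 ('d'): freq=4, skip
  Position 3 ('d'): freq=4, skip
  Position 4 ('a'): freq=2, skip
  Position 5 ('e'): freq=2, skip
  Position 6 ('c'): unique! => answer = 6

6


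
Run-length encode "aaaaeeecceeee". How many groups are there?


Input: aaaaeeecceeee
Scanning for consecutive runs:
  Group 1: 'a' x 4 (positions 0-3)
  Group 2: 'e' x 3 (positions 4-6)
  Group 3: 'c' x 2 (positions 7-8)
  Group 4: 'e' x 4 (positions 9-12)
Total groups: 4

4


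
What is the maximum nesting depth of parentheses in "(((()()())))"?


Input: "(((()()())))"
Tracking depth:
  Position 0 '(': depth becomes 1
  Position 1 '(': depth becomes 2
  Position 2 '(': depth becomes 3
  Position 3 '(': depth becomes 4
  Position 4 ')': depth becomes 3
  Position 5 '(': depth becomes 4
  Position 6 ')': depth becomes 3
  Position 7 '(': depth becomes 4
  Position 8 ')': depth becomes 3
  Position 9 ')': depth becomes 2
  Position 10 ')': depth becomes 1
  Position 11 ')': depth becomes 0
Maximum depth reached: 4

4


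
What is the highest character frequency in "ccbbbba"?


Input: ccbbbba
Character counts:
  'a': 1
  'b': 4
  'c': 2
Maximum frequency: 4

4


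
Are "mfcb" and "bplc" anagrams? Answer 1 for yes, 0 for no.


Strings: "mfcb", "bplc"
Sorted first:  bcfm
Sorted second: bclp
Differ at position 2: 'f' vs 'l' => not anagrams

0


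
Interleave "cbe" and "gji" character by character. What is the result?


Interleaving "cbe" and "gji":
  Position 0: 'c' from first, 'g' from second => "cg"
  Position 1: 'b' from first, 'j' from second => "bj"
  Position 2: 'e' from first, 'i' from second => "ei"
Result: cgbjei

cgbjei


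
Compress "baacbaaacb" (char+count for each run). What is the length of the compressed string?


Input: baacbaaacb
Runs:
  'b' x 1 => "b1"
  'a' x 2 => "a2"
  'c' x 1 => "c1"
  'b' x 1 => "b1"
  'a' x 3 => "a3"
  'c' x 1 => "c1"
  'b' x 1 => "b1"
Compressed: "b1a2c1b1a3c1b1"
Compressed length: 14

14


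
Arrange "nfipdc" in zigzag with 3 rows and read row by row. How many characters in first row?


Zigzag "nfipdc" into 3 rows:
Placing characters:
  'n' => row 0
  'f' => row 1
  'i' => row 2
  'p' => row 1
  'd' => row 0
  'c' => row 1
Rows:
  Row 0: "nd"
  Row 1: "fpc"
  Row 2: "i"
First row length: 2

2


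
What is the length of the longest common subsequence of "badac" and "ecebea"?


LCS of "badac" and "ecebea"
DP table:
           e    c    e    b    e    a
      0    0    0    0    0    0    0
  b   0    0    0    0    1    1    1
  a   0    0    0    0    1    1    2
  d   0    0    0    0    1    1    2
  a   0    0    0    0    1    1    2
  c   0    0    1    1    1    1    2
LCS length = dp[5][6] = 2

2


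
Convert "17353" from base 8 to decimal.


Input: "17353" in base 8
Positional expansion:
  Digit '1' (value 1) x 8^4 = 4096
  Digit '7' (value 7) x 8^3 = 3584
  Digit '3' (value 3) x 8^2 = 192
  Digit '5' (value 5) x 8^1 = 40
  Digit '3' (value 3) x 8^0 = 3
Sum = 7915

7915


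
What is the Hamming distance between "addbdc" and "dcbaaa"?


Comparing "addbdc" and "dcbaaa" position by position:
  Position 0: 'a' vs 'd' => differ
  Position 1: 'd' vs 'c' => differ
  Position 2: 'd' vs 'b' => differ
  Position 3: 'b' vs 'a' => differ
  Position 4: 'd' vs 'a' => differ
  Position 5: 'c' vs 'a' => differ
Total differences (Hamming distance): 6

6


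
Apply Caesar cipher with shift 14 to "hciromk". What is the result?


Caesar cipher: shift "hciromk" by 14
  'h' (pos 7) + 14 = pos 21 = 'v'
  'c' (pos 2) + 14 = pos 16 = 'q'
  'i' (pos 8) + 14 = pos 22 = 'w'
  'r' (pos 17) + 14 = pos 5 = 'f'
  'o' (pos 14) + 14 = pos 2 = 'c'
  'm' (pos 12) + 14 = pos 0 = 'a'
  'k' (pos 10) + 14 = pos 24 = 'y'
Result: vqwfcay

vqwfcay


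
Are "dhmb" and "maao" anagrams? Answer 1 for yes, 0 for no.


Strings: "dhmb", "maao"
Sorted first:  bdhm
Sorted second: aamo
Differ at position 0: 'b' vs 'a' => not anagrams

0


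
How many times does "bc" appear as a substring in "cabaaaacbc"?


Searching for "bc" in "cabaaaacbc"
Scanning each position:
  Position 0: "ca" => no
  Position 1: "ab" => no
  Position 2: "ba" => no
  Position 3: "aa" => no
  Position 4: "aa" => no
  Position 5: "aa" => no
  Position 6: "ac" => no
  Position 7: "cb" => no
  Position 8: "bc" => MATCH
Total occurrences: 1

1


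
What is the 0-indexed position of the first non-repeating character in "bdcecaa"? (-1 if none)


Input: bdcecaa
Character frequencies:
  'a': 2
  'b': 1
  'c': 2
  'd': 1
  'e': 1
Scanning left to right for freq == 1:
  Position 0 ('b'): unique! => answer = 0

0


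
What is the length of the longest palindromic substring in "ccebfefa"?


Input: "ccebfefa"
Checking substrings for palindromes:
  [4:7] "fef" (len 3) => palindrome
  [0:2] "cc" (len 2) => palindrome
Longest palindromic substring: "fef" with length 3

3


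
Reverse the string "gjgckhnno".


Input: gjgckhnno
Reading characters right to left:
  Position 8: 'o'
  Position 7: 'n'
  Position 6: 'n'
  Position 5: 'h'
  Position 4: 'k'
  Position 3: 'c'
  Position 2: 'g'
  Position 1: 'j'
  Position 0: 'g'
Reversed: onnhkcgjg

onnhkcgjg


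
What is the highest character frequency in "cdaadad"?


Input: cdaadad
Character counts:
  'a': 3
  'c': 1
  'd': 3
Maximum frequency: 3

3


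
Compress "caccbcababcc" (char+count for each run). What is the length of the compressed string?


Input: caccbcababcc
Runs:
  'c' x 1 => "c1"
  'a' x 1 => "a1"
  'c' x 2 => "c2"
  'b' x 1 => "b1"
  'c' x 1 => "c1"
  'a' x 1 => "a1"
  'b' x 1 => "b1"
  'a' x 1 => "a1"
  'b' x 1 => "b1"
  'c' x 2 => "c2"
Compressed: "c1a1c2b1c1a1b1a1b1c2"
Compressed length: 20

20


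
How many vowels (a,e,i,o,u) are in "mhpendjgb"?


Input: mhpendjgb
Checking each character:
  'm' at position 0: consonant
  'h' at position 1: consonant
  'p' at position 2: consonant
  'e' at position 3: vowel (running total: 1)
  'n' at position 4: consonant
  'd' at position 5: consonant
  'j' at position 6: consonant
  'g' at position 7: consonant
  'b' at position 8: consonant
Total vowels: 1

1


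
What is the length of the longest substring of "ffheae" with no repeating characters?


Input: "ffheae"
Sliding window (track last position of each char):
  Position 0 ('f'): window [0,0] length 1 -- new best
  Position 1 ('f'): repeat (last at 0), move window start to 1
  Position 1 ('f'): window [1,1] length 1
  Position 2 ('h'): window [1,2] length 2 -- new best
  Position 3 ('e'): window [1,3] length 3 -- new best
  Position 4 ('a'): window [1,4] length 4 -- new best
  Position 5 ('e'): repeat (last at 3), move window start to 4
  Position 5 ('e'): window [4,5] length 2
Longest substring with no repeats: "fhea" with length 4

4


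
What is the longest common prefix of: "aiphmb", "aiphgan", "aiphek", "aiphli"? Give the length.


Words: aiphmb, aiphgan, aiphek, aiphli
  Position 0: all 'a' => match
  Position 1: all 'i' => match
  Position 2: all 'p' => match
  Position 3: all 'h' => match
  Position 4: ('m', 'g', 'e', 'l') => mismatch, stop
LCP = "aiph" (length 4)

4


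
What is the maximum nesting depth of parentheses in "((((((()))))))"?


Input: "((((((()))))))"
Tracking depth:
  Position 0 '(': depth becomes 1
  Position 1 '(': depth becomes 2
  Position 2 '(': depth becomes 3
  Position 3 '(': depth becomes 4
  Position 4 '(': depth becomes 5
  Position 5 '(': depth becomes 6
  Position 6 '(': depth becomes 7
  Position 7 ')': depth becomes 6
  Position 8 ')': depth becomes 5
  Position 9 ')': depth becomes 4
  Position 10 ')': depth becomes 3
  Position 11 ')': depth becomes 2
  Position 12 ')': depth becomes 1
  Position 13 ')': depth becomes 0
Maximum depth reached: 7

7
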